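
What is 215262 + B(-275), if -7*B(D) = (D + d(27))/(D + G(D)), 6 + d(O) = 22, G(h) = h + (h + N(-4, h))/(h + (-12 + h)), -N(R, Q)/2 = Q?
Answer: 66596660456/309375 ≈ 2.1526e+5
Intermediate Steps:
N(R, Q) = -2*Q
G(h) = h - h/(-12 + 2*h) (G(h) = h + (h - 2*h)/(h + (-12 + h)) = h + (-h)/(-12 + 2*h) = h - h/(-12 + 2*h))
d(O) = 16 (d(O) = -6 + 22 = 16)
B(D) = -(16 + D)/(7*(D + D*(-13 + 2*D)/(2*(-6 + D)))) (B(D) = -(D + 16)/(7*(D + D*(-13 + 2*D)/(2*(-6 + D)))) = -(16 + D)/(7*(D + D*(-13 + 2*D)/(2*(-6 + D)))))
215262 + B(-275) = 215262 - 2/7*(-6 - 275)*(16 - 275)/(-275*(-25 + 4*(-275))) = 215262 - 2/7*(-1/275)*(-281)*(-259)/(-25 - 1100) = 215262 - 2/7*(-1/275)*(-281)*(-259)/(-1125) = 215262 - 2/7*(-1/275)*(-1/1125)*(-281)*(-259) = 215262 - 20794/309375 = 66596660456/309375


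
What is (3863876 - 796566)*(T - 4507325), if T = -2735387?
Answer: -22215642944720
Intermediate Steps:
(3863876 - 796566)*(T - 4507325) = (3863876 - 796566)*(-2735387 - 4507325) = 3067310*(-7242712) = -22215642944720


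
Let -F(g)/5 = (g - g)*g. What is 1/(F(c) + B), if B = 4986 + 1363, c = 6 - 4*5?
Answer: 1/6349 ≈ 0.00015751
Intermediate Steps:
c = -14 (c = 6 - 20 = -14)
F(g) = 0 (F(g) = -5*(g - g)*g = -0*g = -5*0 = 0)
B = 6349
1/(F(c) + B) = 1/(0 + 6349) = 1/6349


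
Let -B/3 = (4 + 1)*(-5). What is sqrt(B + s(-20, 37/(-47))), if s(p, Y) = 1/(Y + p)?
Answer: 2*sqrt(17885939)/977 ≈ 8.6575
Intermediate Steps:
B = 75 (B = -3*(4 + 1)*(-5) = -15*(-5) = -3*(-25) = 75)
sqrt(B + s(-20, 37/(-47))) = sqrt(75 + 1/(37/(-47) - 20)) = sqrt(75 + 1/(37*(-1/47) - 20)) = sqrt(75 + 1/(-37/47 - 20)) = sqrt(75 + 1/(-977/47)) = sqrt(75 - 47/977) = sqrt(73228/977) = 2*sqrt(17885939)/977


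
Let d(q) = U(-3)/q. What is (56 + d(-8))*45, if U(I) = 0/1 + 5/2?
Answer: 40095/16 ≈ 2505.9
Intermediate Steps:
U(I) = 5/2 (U(I) = 0*1 + 5*(½) = 0 + 5/2 = 5/2)
d(q) = 5/(2*q)
(56 + d(-8))*45 = (56 + (5/2)/(-8))*45 = (56 + (5/2)*(-⅛))*45 = (56 - 5/16)*45 = (891/16)*45 = 40095/16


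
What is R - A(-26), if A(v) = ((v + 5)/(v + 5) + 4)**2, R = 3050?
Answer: 3025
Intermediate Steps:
A(v) = 25 (A(v) = ((5 + v)/(5 + v) + 4)**2 = (1 + 4)**2 = 5**2 = 25)
R - A(-26) = 3050 - 1*25 = 3050 - 25 = 3025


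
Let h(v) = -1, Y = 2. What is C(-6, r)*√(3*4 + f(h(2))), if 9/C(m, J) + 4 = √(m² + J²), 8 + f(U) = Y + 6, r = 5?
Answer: 2*√183/5 + 8*√3/5 ≈ 8.1824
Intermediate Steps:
f(U) = 0 (f(U) = -8 + (2 + 6) = -8 + 8 = 0)
C(m, J) = 9/(-4 + √(J² + m²)) (C(m, J) = 9/(-4 + √(m² + J²)) = 9/(-4 + √(J² + m²)))
C(-6, r)*√(3*4 + f(h(2))) = (9/(-4 + √(5² + (-6)²)))*√(3*4 + 0) = (9/(-4 + √(25 + 36)))*√(12 + 0) = (9/(-4 + √61))*√12 = (9/(-4 + √61))*(2*√3) = 18*√3/(-4 + √61)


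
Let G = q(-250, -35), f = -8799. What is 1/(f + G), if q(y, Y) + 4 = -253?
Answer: -1/9056 ≈ -0.00011042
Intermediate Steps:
q(y, Y) = -257 (q(y, Y) = -4 - 253 = -257)
G = -257
1/(f + G) = 1/(-8799 - 257) = 1/(-9056) = -1/9056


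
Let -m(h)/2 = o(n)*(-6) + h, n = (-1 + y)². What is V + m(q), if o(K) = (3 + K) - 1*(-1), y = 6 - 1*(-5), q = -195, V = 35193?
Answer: 36831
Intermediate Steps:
y = 11 (y = 6 + 5 = 11)
n = 100 (n = (-1 + 11)² = 10² = 100)
o(K) = 4 + K (o(K) = (3 + K) + 1 = 4 + K)
m(h) = 1248 - 2*h (m(h) = -2*((4 + 100)*(-6) + h) = -2*(104*(-6) + h) = -2*(-624 + h) = 1248 - 2*h)
V + m(q) = 35193 + (1248 - 2*(-195)) = 35193 + (1248 + 390) = 35193 + 1638 = 36831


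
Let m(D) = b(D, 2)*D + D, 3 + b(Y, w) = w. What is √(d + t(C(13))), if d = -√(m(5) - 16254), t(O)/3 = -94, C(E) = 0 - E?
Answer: √(-282 - 3*I*√1806) ≈ 3.7068 - 17.197*I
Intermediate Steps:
C(E) = -E
b(Y, w) = -3 + w
t(O) = -282 (t(O) = 3*(-94) = -282)
m(D) = 0 (m(D) = (-3 + 2)*D + D = -D + D = 0)
d = -3*I*√1806 (d = -√(0 - 16254) = -√(-16254) = -3*I*√1806 ≈ -127.49*I)
√(d + t(C(13))) = √(-3*I*√1806 - 282) = √(-282 - 3*I*√1806)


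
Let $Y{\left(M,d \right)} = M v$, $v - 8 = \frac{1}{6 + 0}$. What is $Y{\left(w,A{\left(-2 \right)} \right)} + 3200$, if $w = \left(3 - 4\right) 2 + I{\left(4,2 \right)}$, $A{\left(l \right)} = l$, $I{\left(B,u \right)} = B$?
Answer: $\frac{9649}{3} \approx 3216.3$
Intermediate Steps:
$v = \frac{49}{6}$ ($v = 8 + \frac{1}{6 + 0} = 8 + \frac{1}{6} = \frac{49}{6} \approx 8.1667$)
$w = 2$ ($w = \left(3 - 4\right) 2 + 4 = \left(-1\right) 2 + 4 = -2 + 4 = 2$)
$Y{\left(M,d \right)} = \frac{49 M}{6}$ ($Y{\left(M,d \right)} = M \frac{49}{6} = \frac{49 M}{6}$)
$Y{\left(w,A{\left(-2 \right)} \right)} + 3200 = \frac{49}{6} \cdot 2 + 3200 = \frac{49}{3} + 3200 = \frac{9649}{3}$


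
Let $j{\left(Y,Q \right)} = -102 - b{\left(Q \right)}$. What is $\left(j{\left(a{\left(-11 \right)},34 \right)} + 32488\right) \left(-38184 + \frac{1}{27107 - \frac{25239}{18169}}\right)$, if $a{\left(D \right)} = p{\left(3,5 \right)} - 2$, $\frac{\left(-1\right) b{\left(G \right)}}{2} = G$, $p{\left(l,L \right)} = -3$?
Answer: $- \frac{305147545773911829}{246240922} \approx -1.2392 \cdot 10^{9}$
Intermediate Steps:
$b{\left(G \right)} = - 2 G$
$a{\left(D \right)} = -5$ ($a{\left(D \right)} = -3 - 2 = -5$)
$j{\left(Y,Q \right)} = -102 + 2 Q$ ($j{\left(Y,Q \right)} = -102 - - 2 Q = -102 + 2 Q$)
$\left(j{\left(a{\left(-11 \right)},34 \right)} + 32488\right) \left(-38184 + \frac{1}{27107 - \frac{25239}{18169}}\right) = \left(\left(-102 + 2 \cdot 34\right) + 32488\right) \left(-38184 + \frac{1}{27107 - \frac{25239}{18169}}\right) = \left(\left(-102 + 68\right) + 32488\right) \left(-38184 + \frac{1}{27107 - \frac{25239}{18169}}\right) = \left(-34 + 32488\right) \left(-38184 + \frac{1}{27107 - \frac{25239}{18169}}\right) = 32454 \left(-38184 + \frac{1}{\frac{492481844}{18169}}\right) = 32454 \left(-38184 + \frac{18169}{492481844}\right) = 32454 \left(- \frac{18804926713127}{492481844}\right) = - \frac{305147545773911829}{246240922}$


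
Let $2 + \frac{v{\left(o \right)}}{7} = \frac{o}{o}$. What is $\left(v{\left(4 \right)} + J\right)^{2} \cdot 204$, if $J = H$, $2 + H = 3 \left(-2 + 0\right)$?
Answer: $45900$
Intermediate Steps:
$H = -8$ ($H = -2 + 3 \left(-2 + 0\right) = -2 + 3 \left(-2\right) = -2 - 6 = -8$)
$J = -8$
$v{\left(o \right)} = -7$ ($v{\left(o \right)} = -14 + 7 \frac{o}{o} = -14 + 7 \cdot 1 = -14 + 7 = -7$)
$\left(v{\left(4 \right)} + J\right)^{2} \cdot 204 = \left(-7 - 8\right)^{2} \cdot 204 = \left(-15\right)^{2} \cdot 204 = 225 \cdot 204 = 45900$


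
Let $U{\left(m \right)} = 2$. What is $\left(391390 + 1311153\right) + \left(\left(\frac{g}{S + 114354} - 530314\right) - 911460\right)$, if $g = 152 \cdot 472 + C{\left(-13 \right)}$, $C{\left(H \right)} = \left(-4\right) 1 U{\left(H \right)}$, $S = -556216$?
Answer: $\frac{57611920071}{220931} \approx 2.6077 \cdot 10^{5}$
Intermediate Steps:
$C{\left(H \right)} = -8$ ($C{\left(H \right)} = \left(-4\right) 1 \cdot 2 = \left(-4\right) 2 = -8$)
$g = 71736$ ($g = 152 \cdot 472 - 8 = 71744 - 8 = 71736$)
$\left(391390 + 1311153\right) + \left(\left(\frac{g}{S + 114354} - 530314\right) - 911460\right) = \left(391390 + 1311153\right) - \left(1441774 - \frac{71736}{-556216 + 114354}\right) = 1702543 - \left(1441774 + \frac{35868}{220931}\right) = 1702543 + \left(\left(71736 \left(- \frac{1}{441862}\right) - 530314\right) - 911460\right) = 1702543 - \frac{318532607462}{220931} = \frac{57611920071}{220931}$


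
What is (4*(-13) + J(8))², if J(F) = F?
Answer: 1936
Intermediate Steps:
(4*(-13) + J(8))² = (4*(-13) + 8)² = (-52 + 8)² = (-44)² = 1936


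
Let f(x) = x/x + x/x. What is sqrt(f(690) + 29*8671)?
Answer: sqrt(251461) ≈ 501.46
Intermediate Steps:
f(x) = 2 (f(x) = 1 + 1 = 2)
sqrt(f(690) + 29*8671) = sqrt(2 + 29*8671) = sqrt(2 + 251459) = sqrt(251461)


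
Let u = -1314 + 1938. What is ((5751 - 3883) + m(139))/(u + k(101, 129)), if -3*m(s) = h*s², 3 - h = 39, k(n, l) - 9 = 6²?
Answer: 233720/669 ≈ 349.36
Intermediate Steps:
k(n, l) = 45 (k(n, l) = 9 + 6² = 9 + 36 = 45)
h = -36 (h = 3 - 1*39 = 3 - 39 = -36)
m(s) = 12*s² (m(s) = -(-12)*s² = 12*s²)
u = 624
((5751 - 3883) + m(139))/(u + k(101, 129)) = ((5751 - 3883) + 12*139²)/(624 + 45) = (1868 + 12*19321)/669 = (1868 + 231852)*(1/669) = 233720*(1/669) = 233720/669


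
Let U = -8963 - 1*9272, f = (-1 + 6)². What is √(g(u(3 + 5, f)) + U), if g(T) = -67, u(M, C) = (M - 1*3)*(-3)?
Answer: I*√18302 ≈ 135.28*I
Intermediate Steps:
f = 25 (f = 5² = 25)
u(M, C) = 9 - 3*M (u(M, C) = (M - 3)*(-3) = (-3 + M)*(-3) = 9 - 3*M)
U = -18235 (U = -8963 - 9272 = -18235)
√(g(u(3 + 5, f)) + U) = √(-67 - 18235) = √(-18302) = I*√18302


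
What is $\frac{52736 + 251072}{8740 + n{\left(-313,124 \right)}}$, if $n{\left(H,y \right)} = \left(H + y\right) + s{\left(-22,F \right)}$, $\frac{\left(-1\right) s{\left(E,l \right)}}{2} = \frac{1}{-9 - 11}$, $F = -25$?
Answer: $\frac{3038080}{85511} \approx 35.529$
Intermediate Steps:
$s{\left(E,l \right)} = \frac{1}{10}$ ($s{\left(E,l \right)} = - \frac{2}{-9 - 11} = - \frac{2}{-20} = \left(-2\right) \left(- \frac{1}{20}\right) = \frac{1}{10}$)
$n{\left(H,y \right)} = \frac{1}{10} + H + y$ ($n{\left(H,y \right)} = \left(H + y\right) + \frac{1}{10} = \frac{1}{10} + H + y$)
$\frac{52736 + 251072}{8740 + n{\left(-313,124 \right)}} = \frac{52736 + 251072}{8740 + \left(\frac{1}{10} - 313 + 124\right)} = \frac{303808}{8740 - \frac{1889}{10}} = \frac{303808}{\frac{85511}{10}} = 303808 \cdot \frac{10}{85511} = \frac{3038080}{85511}$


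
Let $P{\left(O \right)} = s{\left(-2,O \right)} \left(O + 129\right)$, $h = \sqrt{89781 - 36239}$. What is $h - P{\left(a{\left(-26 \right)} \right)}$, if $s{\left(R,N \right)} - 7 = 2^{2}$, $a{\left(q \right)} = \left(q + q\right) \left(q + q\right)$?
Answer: $-31163 + \sqrt{53542} \approx -30932.0$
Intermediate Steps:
$a{\left(q \right)} = 4 q^{2}$ ($a{\left(q \right)} = 2 q 2 q = 4 q^{2}$)
$h = \sqrt{53542} \approx 231.39$
$s{\left(R,N \right)} = 11$ ($s{\left(R,N \right)} = 7 + 2^{2} = 7 + 4 = 11$)
$P{\left(O \right)} = 1419 + 11 O$ ($P{\left(O \right)} = 11 \left(O + 129\right) = 11 \left(129 + O\right) = 1419 + 11 O$)
$h - P{\left(a{\left(-26 \right)} \right)} = \sqrt{53542} - \left(1419 + 11 \cdot 4 \left(-26\right)^{2}\right) = \sqrt{53542} - \left(1419 + 11 \cdot 4 \cdot 676\right) = \sqrt{53542} - \left(1419 + 11 \cdot 2704\right) = \sqrt{53542} - \left(1419 + 29744\right) = \sqrt{53542} - 31163 = -31163 + \sqrt{53542}$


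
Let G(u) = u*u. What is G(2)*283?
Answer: 1132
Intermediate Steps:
G(u) = u²
G(2)*283 = 2²*283 = 4*283 = 1132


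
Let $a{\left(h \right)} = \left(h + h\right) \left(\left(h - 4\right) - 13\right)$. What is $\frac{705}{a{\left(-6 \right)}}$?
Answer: $\frac{235}{92} \approx 2.5543$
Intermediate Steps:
$a{\left(h \right)} = 2 h \left(-17 + h\right)$ ($a{\left(h \right)} = 2 h \left(\left(-4 + h\right) - 13\right) = 2 h \left(-17 + h\right)$)
$\frac{705}{a{\left(-6 \right)}} = \frac{705}{2 \left(-6\right) \left(-17 - 6\right)} = \frac{705}{2 \left(-6\right) \left(-23\right)} = \frac{705}{276} = 705 \cdot \frac{1}{276} = \frac{235}{92}$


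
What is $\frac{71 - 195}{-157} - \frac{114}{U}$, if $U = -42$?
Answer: $\frac{3851}{1099} \approx 3.5041$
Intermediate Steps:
$\frac{71 - 195}{-157} - \frac{114}{U} = \frac{71 - 195}{-157} - \frac{114}{-42} = \left(-124\right) \left(- \frac{1}{157}\right) - - \frac{19}{7} = \frac{124}{157} + \frac{19}{7} = \frac{3851}{1099}$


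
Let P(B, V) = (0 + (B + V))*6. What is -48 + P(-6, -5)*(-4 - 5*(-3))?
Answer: -774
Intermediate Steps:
P(B, V) = 6*B + 6*V (P(B, V) = (B + V)*6 = 6*B + 6*V)
-48 + P(-6, -5)*(-4 - 5*(-3)) = -48 + (6*(-6) + 6*(-5))*(-4 - 5*(-3)) = -48 + (-36 - 30)*(-4 + 15) = -48 - 66*11 = -48 - 726 = -774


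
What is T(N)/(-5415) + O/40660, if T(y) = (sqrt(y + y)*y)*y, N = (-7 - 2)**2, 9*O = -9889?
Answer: -9889/365940 - 19683*sqrt(2)/1805 ≈ -15.449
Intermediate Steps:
O = -9889/9 (O = (1/9)*(-9889) = -9889/9 ≈ -1098.8)
N = 81 (N = (-9)**2 = 81)
T(y) = sqrt(2)*y**(5/2) (T(y) = (sqrt(2*y)*y)*y = ((sqrt(2)*sqrt(y))*y)*y = (sqrt(2)*y**(3/2))*y = sqrt(2)*y**(5/2))
T(N)/(-5415) + O/40660 = (sqrt(2)*81**(5/2))/(-5415) - 9889/9/40660 = (sqrt(2)*59049)*(-1/5415) - 9889/9*1/40660 = (59049*sqrt(2))*(-1/5415) - 9889/365940 = -19683*sqrt(2)/1805 - 9889/365940 = -9889/365940 - 19683*sqrt(2)/1805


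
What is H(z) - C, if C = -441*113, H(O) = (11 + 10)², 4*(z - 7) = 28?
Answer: 50274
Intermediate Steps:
z = 14 (z = 7 + (¼)*28 = 7 + 7 = 14)
H(O) = 441 (H(O) = 21² = 441)
C = -49833
H(z) - C = 441 - 1*(-49833) = 441 + 49833 = 50274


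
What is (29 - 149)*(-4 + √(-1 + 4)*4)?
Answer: 480 - 480*√3 ≈ -351.38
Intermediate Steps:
(29 - 149)*(-4 + √(-1 + 4)*4) = -120*(-4 + √3*4) = -120*(-4 + 4*√3) = 480 - 480*√3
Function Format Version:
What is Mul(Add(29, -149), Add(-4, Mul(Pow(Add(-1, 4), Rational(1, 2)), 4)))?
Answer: Add(480, Mul(-480, Pow(3, Rational(1, 2)))) ≈ -351.38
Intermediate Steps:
Mul(Add(29, -149), Add(-4, Mul(Pow(Add(-1, 4), Rational(1, 2)), 4))) = Mul(-120, Add(-4, Mul(Pow(3, Rational(1, 2)), 4))) = Mul(-120, Add(-4, Mul(4, Pow(3, Rational(1, 2))))) = Add(480, Mul(-480, Pow(3, Rational(1, 2))))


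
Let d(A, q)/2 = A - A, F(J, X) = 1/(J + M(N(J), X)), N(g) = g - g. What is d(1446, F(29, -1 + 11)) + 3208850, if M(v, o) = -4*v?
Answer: 3208850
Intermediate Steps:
N(g) = 0
F(J, X) = 1/J (F(J, X) = 1/(J - 4*0) = 1/(J + 0) = 1/J)
d(A, q) = 0 (d(A, q) = 2*(A - A) = 2*0 = 0)
d(1446, F(29, -1 + 11)) + 3208850 = 0 + 3208850 = 3208850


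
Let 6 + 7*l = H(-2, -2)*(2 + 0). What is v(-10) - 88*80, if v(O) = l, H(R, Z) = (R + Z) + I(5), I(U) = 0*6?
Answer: -7042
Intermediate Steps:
I(U) = 0
H(R, Z) = R + Z (H(R, Z) = (R + Z) + 0 = R + Z)
l = -2 (l = -6/7 + ((-2 - 2)*(2 + 0))/7 = -6/7 + (-4*2)/7 = -6/7 + (1/7)*(-8) = -6/7 - 8/7 = -2)
v(O) = -2
v(-10) - 88*80 = -2 - 88*80 = -2 - 7040 = -7042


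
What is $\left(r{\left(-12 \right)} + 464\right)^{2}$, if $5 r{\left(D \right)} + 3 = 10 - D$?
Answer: $\frac{5470921}{25} \approx 2.1884 \cdot 10^{5}$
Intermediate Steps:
$r{\left(D \right)} = \frac{7}{5} - \frac{D}{5}$ ($r{\left(D \right)} = - \frac{3}{5} + \frac{10 - D}{5} = - \frac{3}{5} - \left(-2 + \frac{D}{5}\right) = \frac{7}{5} - \frac{D}{5}$)
$\left(r{\left(-12 \right)} + 464\right)^{2} = \left(\left(\frac{7}{5} - - \frac{12}{5}\right) + 464\right)^{2} = \left(\left(\frac{7}{5} + \frac{12}{5}\right) + 464\right)^{2} = \left(\frac{19}{5} + 464\right)^{2} = \left(\frac{2339}{5}\right)^{2} = \frac{5470921}{25}$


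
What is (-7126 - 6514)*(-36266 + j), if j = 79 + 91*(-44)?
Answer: 548205240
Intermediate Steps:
j = -3925 (j = 79 - 4004 = -3925)
(-7126 - 6514)*(-36266 + j) = (-7126 - 6514)*(-36266 - 3925) = -13640*(-40191) = 548205240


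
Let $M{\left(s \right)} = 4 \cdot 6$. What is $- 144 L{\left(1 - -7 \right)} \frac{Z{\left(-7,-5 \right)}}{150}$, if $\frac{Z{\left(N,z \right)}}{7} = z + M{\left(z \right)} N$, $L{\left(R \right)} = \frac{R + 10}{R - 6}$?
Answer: $\frac{261576}{25} \approx 10463.0$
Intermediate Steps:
$L{\left(R \right)} = \frac{10 + R}{-6 + R}$
$M{\left(s \right)} = 24$
$Z{\left(N,z \right)} = 7 z + 168 N$ ($Z{\left(N,z \right)} = 7 \left(z + 24 N\right) = 7 z + 168 N$)
$- 144 L{\left(1 - -7 \right)} \frac{Z{\left(-7,-5 \right)}}{150} = - 144 \frac{10 + \left(1 - -7\right)}{-6 + \left(1 - -7\right)} \frac{7 \left(-5\right) + 168 \left(-7\right)}{150} = - 144 \frac{10 + \left(1 + 7\right)}{-6 + \left(1 + 7\right)} \left(-35 - 1176\right) \frac{1}{150} = - 144 \frac{10 + 8}{-6 + 8} \left(\left(-1211\right) \frac{1}{150}\right) = - 144 \cdot \frac{1}{2} \cdot 18 \left(- \frac{1211}{150}\right) = \left(-144\right) 9 \left(- \frac{1211}{150}\right) = \left(-1296\right) \left(- \frac{1211}{150}\right) = \frac{261576}{25}$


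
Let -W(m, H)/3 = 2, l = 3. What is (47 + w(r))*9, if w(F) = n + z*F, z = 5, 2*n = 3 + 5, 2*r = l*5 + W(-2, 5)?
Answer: 1323/2 ≈ 661.50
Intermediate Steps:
W(m, H) = -6 (W(m, H) = -3*2 = -6)
r = 9/2 (r = (3*5 - 6)/2 = (15 - 6)/2 = (1/2)*9 = 9/2 ≈ 4.5000)
n = 4 (n = (3 + 5)/2 = (1/2)*8 = 4)
w(F) = 4 + 5*F
(47 + w(r))*9 = (47 + (4 + 5*(9/2)))*9 = (47 + (4 + 45/2))*9 = (47 + 53/2)*9 = (147/2)*9 = 1323/2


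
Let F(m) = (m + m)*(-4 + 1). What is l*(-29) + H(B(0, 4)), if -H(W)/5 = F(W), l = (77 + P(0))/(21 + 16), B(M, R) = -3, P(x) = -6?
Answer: -5389/37 ≈ -145.65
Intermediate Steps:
F(m) = -6*m (F(m) = (2*m)*(-3) = -6*m)
l = 71/37 (l = (77 - 6)/(21 + 16) = 71/37 ≈ 1.9189)
H(W) = 30*W (H(W) = -(-30)*W = 30*W)
l*(-29) + H(B(0, 4)) = (71/37)*(-29) + 30*(-3) = -2059/37 - 90 = -5389/37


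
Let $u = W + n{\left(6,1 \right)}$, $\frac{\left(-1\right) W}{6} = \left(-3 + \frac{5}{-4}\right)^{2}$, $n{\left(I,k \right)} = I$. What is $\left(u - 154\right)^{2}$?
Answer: $\frac{4206601}{64} \approx 65728.0$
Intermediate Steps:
$W = - \frac{867}{8}$ ($W = - 6 \left(-3 + \frac{5}{-4}\right)^{2} = - 6 \left(-3 + 5 \left(- \frac{1}{4}\right)\right)^{2} = - 6 \left(-3 - \frac{5}{4}\right)^{2} = - 6 \left(- \frac{17}{4}\right)^{2} = \left(-6\right) \frac{289}{16} = - \frac{867}{8} \approx -108.38$)
$u = - \frac{819}{8}$ ($u = - \frac{867}{8} + 6 = - \frac{819}{8} \approx -102.38$)
$\left(u - 154\right)^{2} = \left(- \frac{819}{8} - 154\right)^{2} = \left(- \frac{2051}{8}\right)^{2} = \frac{4206601}{64}$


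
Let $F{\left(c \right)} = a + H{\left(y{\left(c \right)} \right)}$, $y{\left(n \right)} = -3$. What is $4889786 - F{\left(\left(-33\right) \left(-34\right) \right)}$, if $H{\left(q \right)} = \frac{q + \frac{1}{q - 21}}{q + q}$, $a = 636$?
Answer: $\frac{704037527}{144} \approx 4.8892 \cdot 10^{6}$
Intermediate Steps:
$H{\left(q \right)} = \frac{q + \frac{1}{-21 + q}}{2 q}$
$F{\left(c \right)} = \frac{91657}{144}$ ($F{\left(c \right)} = 636 + \frac{1 + \left(-3\right)^{2} - -63}{2 \left(-3\right) \left(-21 - 3\right)} = 636 + \frac{1}{2} \left(- \frac{1}{3}\right) \frac{1}{-24} \left(1 + 9 + 63\right) = 636 + \frac{1}{2} \left(- \frac{1}{3}\right) \left(- \frac{1}{24}\right) 73 = 636 + \frac{73}{144} = \frac{91657}{144}$)
$4889786 - F{\left(\left(-33\right) \left(-34\right) \right)} = 4889786 - \frac{91657}{144} = \frac{704037527}{144}$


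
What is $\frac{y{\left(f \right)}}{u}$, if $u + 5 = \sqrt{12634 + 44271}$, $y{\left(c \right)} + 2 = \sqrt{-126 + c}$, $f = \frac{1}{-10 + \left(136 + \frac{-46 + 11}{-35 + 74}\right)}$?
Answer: $- \frac{1}{5688} - \frac{\sqrt{56905}}{28440} + \frac{i \sqrt{2999194485}}{55503504} + \frac{i \sqrt{6826766486757}}{55503504} \approx -0.0085636 + 0.048061 i$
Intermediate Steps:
$f = \frac{39}{4879}$ ($f = \frac{1}{-10 + \left(136 - \frac{35}{39}\right)} = \frac{1}{-10 + \frac{5269}{39}} = \frac{1}{\frac{4879}{39}} = \frac{39}{4879} \approx 0.0079934$)
$y{\left(c \right)} = -2 + \sqrt{-126 + c}$
$u = -5 + \sqrt{56905}$ ($u = -5 + \sqrt{12634 + 44271} = -5 + \sqrt{56905} \approx 233.55$)
$\frac{y{\left(f \right)}}{u} = \frac{-2 + \sqrt{-126 + \frac{39}{4879}}}{-5 + \sqrt{56905}} = \frac{-2 + \sqrt{- \frac{614715}{4879}}}{-5 + \sqrt{56905}} = \frac{-2 + \frac{i \sqrt{2999194485}}{4879}}{-5 + \sqrt{56905}}$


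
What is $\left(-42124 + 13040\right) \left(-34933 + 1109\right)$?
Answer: $983737216$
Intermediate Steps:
$\left(-42124 + 13040\right) \left(-34933 + 1109\right) = \left(-29084\right) \left(-33824\right) = 983737216$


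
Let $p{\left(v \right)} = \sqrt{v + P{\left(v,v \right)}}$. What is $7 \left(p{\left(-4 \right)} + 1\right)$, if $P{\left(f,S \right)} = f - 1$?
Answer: $7 + 21 i \approx 7.0 + 21.0 i$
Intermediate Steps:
$P{\left(f,S \right)} = -1 + f$ ($P{\left(f,S \right)} = f - 1 = -1 + f$)
$p{\left(v \right)} = \sqrt{-1 + 2 v}$ ($p{\left(v \right)} = \sqrt{v + \left(-1 + v\right)} = \sqrt{-1 + 2 v}$)
$7 \left(p{\left(-4 \right)} + 1\right) = 7 \left(\sqrt{-1 + 2 \left(-4\right)} + 1\right) = 7 \left(\sqrt{-1 - 8} + 1\right) = 7 \left(\sqrt{-9} + 1\right) = 7 \left(3 i + 1\right) = 7 \left(1 + 3 i\right) = 7 + 21 i$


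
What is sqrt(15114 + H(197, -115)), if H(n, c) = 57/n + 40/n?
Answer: sqrt(586578335)/197 ≈ 122.94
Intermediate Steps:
H(n, c) = 97/n
sqrt(15114 + H(197, -115)) = sqrt(15114 + 97/197) = sqrt(2977555/197) = sqrt(586578335)/197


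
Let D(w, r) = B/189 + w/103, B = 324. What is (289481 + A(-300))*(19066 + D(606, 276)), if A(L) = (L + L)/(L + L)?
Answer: 3980974990848/721 ≈ 5.5215e+9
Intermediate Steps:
A(L) = 1 (A(L) = (2*L)/((2*L)) = (2*L)*(1/(2*L)) = 1)
D(w, r) = 12/7 + w/103 (D(w, r) = 324/189 + w/103 = 324*(1/189) + w*(1/103) = 12/7 + w/103)
(289481 + A(-300))*(19066 + D(606, 276)) = (289481 + 1)*(19066 + (12/7 + (1/103)*606)) = 289482*(19066 + (12/7 + 606/103)) = 289482*(19066 + 5478/721) = 289482*(13752064/721) = 3980974990848/721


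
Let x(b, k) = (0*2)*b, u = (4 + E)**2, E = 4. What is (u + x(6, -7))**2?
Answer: 4096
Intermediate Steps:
u = 64 (u = (4 + 4)**2 = 8**2 = 64)
x(b, k) = 0 (x(b, k) = 0*b = 0)
(u + x(6, -7))**2 = (64 + 0)**2 = 64**2 = 4096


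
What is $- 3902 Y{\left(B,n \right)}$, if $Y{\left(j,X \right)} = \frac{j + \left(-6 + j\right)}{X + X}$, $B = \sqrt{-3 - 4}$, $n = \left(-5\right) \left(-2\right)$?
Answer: $\frac{5853}{5} - \frac{1951 i \sqrt{7}}{5} \approx 1170.6 - 1032.4 i$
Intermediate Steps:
$n = 10$
$B = i \sqrt{7}$ ($B = \sqrt{-7} = i \sqrt{7} \approx 2.6458 i$)
$Y{\left(j,X \right)} = \frac{-6 + 2 j}{2 X}$
$- 3902 Y{\left(B,n \right)} = - 3902 \frac{-3 + i \sqrt{7}}{10} = - 3902 \left(- \frac{3}{10} + \frac{i \sqrt{7}}{10}\right) = \frac{5853}{5} - \frac{1951 i \sqrt{7}}{5}$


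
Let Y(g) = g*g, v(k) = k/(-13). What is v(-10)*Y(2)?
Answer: 40/13 ≈ 3.0769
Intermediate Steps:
v(k) = -k/13 (v(k) = k*(-1/13) = -k/13)
Y(g) = g**2
v(-10)*Y(2) = -1/13*(-10)*2**2 = (10/13)*4 = 40/13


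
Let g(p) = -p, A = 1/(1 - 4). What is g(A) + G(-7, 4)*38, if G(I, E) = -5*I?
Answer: 3991/3 ≈ 1330.3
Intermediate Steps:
A = -⅓ (A = 1/(-3) = -⅓ ≈ -0.33333)
g(A) + G(-7, 4)*38 = -1*(-⅓) - 5*(-7)*38 = ⅓ + 35*38 = ⅓ + 1330 = 3991/3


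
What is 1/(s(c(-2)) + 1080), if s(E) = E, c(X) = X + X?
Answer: 1/1076 ≈ 0.00092937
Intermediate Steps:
c(X) = 2*X
1/(s(c(-2)) + 1080) = 1/(2*(-2) + 1080) = 1/(-4 + 1080) = 1/1076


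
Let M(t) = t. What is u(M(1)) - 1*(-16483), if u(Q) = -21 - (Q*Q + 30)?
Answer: 16431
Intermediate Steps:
u(Q) = -51 - Q**2 (u(Q) = -21 - (Q**2 + 30) = -21 - (30 + Q**2) = -21 + (-30 - Q**2) = -51 - Q**2)
u(M(1)) - 1*(-16483) = (-51 - 1*1**2) - 1*(-16483) = (-51 - 1*1) + 16483 = (-51 - 1) + 16483 = -52 + 16483 = 16431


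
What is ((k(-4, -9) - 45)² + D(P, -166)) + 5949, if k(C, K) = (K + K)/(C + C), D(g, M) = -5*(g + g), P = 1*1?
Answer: 124265/16 ≈ 7766.6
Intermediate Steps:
P = 1
D(g, M) = -10*g
k(C, K) = K/C (k(C, K) = (2*K)/((2*C)) = (2*K)*(1/(2*C)) = K/C)
((k(-4, -9) - 45)² + D(P, -166)) + 5949 = ((-9/(-4) - 45)² - 10*1) + 5949 = ((-9*(-¼) - 45)² - 10) + 5949 = ((9/4 - 45)² - 10) + 5949 = ((-171/4)² - 10) + 5949 = (29241/16 - 10) + 5949 = 29081/16 + 5949 = 124265/16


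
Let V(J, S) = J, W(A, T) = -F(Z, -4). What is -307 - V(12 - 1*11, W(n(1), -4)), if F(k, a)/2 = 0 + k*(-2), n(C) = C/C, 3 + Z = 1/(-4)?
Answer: -308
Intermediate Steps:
Z = -13/4 (Z = -3 + 1/(-4) = -3 - 1/4 = -13/4 ≈ -3.2500)
n(C) = 1
F(k, a) = -4*k (F(k, a) = 2*(0 + k*(-2)) = 2*(0 - 2*k) = 2*(-2*k) = -4*k)
W(A, T) = -13 (W(A, T) = -(-4)*(-13)/4 = -1*13 = -13)
-307 - V(12 - 1*11, W(n(1), -4)) = -307 - (12 - 1*11) = -307 - (12 - 11) = -307 - 1*1 = -307 - 1 = -308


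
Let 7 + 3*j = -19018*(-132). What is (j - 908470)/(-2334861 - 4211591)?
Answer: 215041/19639356 ≈ 0.010949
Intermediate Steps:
j = 2510369/3 (j = -7/3 + (-19018*(-132))/3 = -7/3 + (1/3)*2510376 = -7/3 + 836792 = 2510369/3 ≈ 8.3679e+5)
(j - 908470)/(-2334861 - 4211591) = (2510369/3 - 908470)/(-2334861 - 4211591) = -215041/3/(-6546452) = -215041/3*(-1/6546452) = 215041/19639356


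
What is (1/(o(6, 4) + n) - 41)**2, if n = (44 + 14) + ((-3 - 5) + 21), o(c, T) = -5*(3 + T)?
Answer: 2175625/1296 ≈ 1678.7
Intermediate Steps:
o(c, T) = -15 - 5*T
n = 71 (n = 58 + (-8 + 21) = 58 + 13 = 71)
(1/(o(6, 4) + n) - 41)**2 = (1/((-15 - 5*4) + 71) - 41)**2 = (1/((-15 - 20) + 71) - 41)**2 = (1/(-35 + 71) - 41)**2 = (1/36 - 41)**2 = (-1475/36)**2 = 2175625/1296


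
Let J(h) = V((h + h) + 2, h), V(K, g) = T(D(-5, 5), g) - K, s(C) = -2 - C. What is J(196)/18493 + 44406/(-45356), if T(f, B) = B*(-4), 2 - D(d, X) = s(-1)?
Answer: -437314763/419384254 ≈ -1.0428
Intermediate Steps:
D(d, X) = 3 (D(d, X) = 2 - (-2 - 1*(-1)) = 2 - (-2 + 1) = 2 - 1*(-1) = 2 + 1 = 3)
T(f, B) = -4*B
V(K, g) = -K - 4*g (V(K, g) = -4*g - K = -K - 4*g)
J(h) = -2 - 6*h (J(h) = -((h + h) + 2) - 4*h = -(2*h + 2) - 4*h = -(2 + 2*h) - 4*h = (-2 - 2*h) - 4*h = -2 - 6*h)
J(196)/18493 + 44406/(-45356) = (-2 - 6*196)/18493 + 44406/(-45356) = (-2 - 1176)*(1/18493) + 44406*(-1/45356) = -1178*1/18493 - 22203/22678 = -1178/18493 - 22203/22678 = -437314763/419384254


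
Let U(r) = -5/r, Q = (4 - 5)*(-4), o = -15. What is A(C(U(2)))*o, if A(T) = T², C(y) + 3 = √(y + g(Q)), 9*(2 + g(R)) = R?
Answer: -445/6 + 15*I*√146 ≈ -74.167 + 181.25*I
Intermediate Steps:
Q = 4 (Q = -1*(-4) = 4)
g(R) = -2 + R/9
C(y) = -3 + √(-14/9 + y) (C(y) = -3 + √(y + (-2 + (⅑)*4)) = -3 + √(y + (-2 + 4/9)) = -3 + √(y - 14/9) = -3 + √(-14/9 + y))
A(C(U(2)))*o = (-3 + √(-14 + 9*(-5/2))/3)²*(-15) = (-3 + √(-14 - 45/2)/3)²*(-15) = (-3 + √(-73/2)/3)²*(-15) = (-3 + (I*√146/2)/3)²*(-15) = (-3 + I*√146/6)²*(-15) = -15*(-3 + I*√146/6)²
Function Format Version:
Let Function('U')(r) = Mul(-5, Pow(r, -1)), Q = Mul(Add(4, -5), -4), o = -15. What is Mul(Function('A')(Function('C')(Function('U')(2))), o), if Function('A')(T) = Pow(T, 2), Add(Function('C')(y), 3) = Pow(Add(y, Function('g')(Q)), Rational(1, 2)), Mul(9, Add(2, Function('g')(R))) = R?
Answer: Add(Rational(-445, 6), Mul(15, I, Pow(146, Rational(1, 2)))) ≈ Add(-74.167, Mul(181.25, I))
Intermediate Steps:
Q = 4 (Q = Mul(-1, -4) = 4)
Function('g')(R) = Add(-2, Mul(Rational(1, 9), R))
Function('C')(y) = Add(-3, Pow(Add(Rational(-14, 9), y), Rational(1, 2))) (Function('C')(y) = Add(-3, Pow(Add(y, Add(-2, Mul(Rational(1, 9), 4))), Rational(1, 2))) = Add(-3, Pow(Add(y, Add(-2, Rational(4, 9))), Rational(1, 2))) = Add(-3, Pow(Add(y, Rational(-14, 9)), Rational(1, 2))) = Add(-3, Pow(Add(Rational(-14, 9), y), Rational(1, 2))))
Mul(Function('A')(Function('C')(Function('U')(2))), o) = Mul(Pow(Add(-3, Mul(Rational(1, 3), Pow(Add(-14, Mul(9, Mul(-5, Pow(2, -1)))), Rational(1, 2)))), 2), -15) = Mul(Pow(Add(-3, Mul(Rational(1, 3), Pow(Add(-14, Mul(9, Mul(-5, Rational(1, 2)))), Rational(1, 2)))), 2), -15) = Mul(Pow(Add(-3, Mul(Rational(1, 3), Pow(Add(-14, Mul(9, Rational(-5, 2))), Rational(1, 2)))), 2), -15) = Mul(Pow(Add(-3, Mul(Rational(1, 3), Pow(Add(-14, Rational(-45, 2)), Rational(1, 2)))), 2), -15) = Mul(Pow(Add(-3, Mul(Rational(1, 3), Pow(Rational(-73, 2), Rational(1, 2)))), 2), -15) = Mul(Pow(Add(-3, Mul(Rational(1, 3), Mul(Rational(1, 2), I, Pow(146, Rational(1, 2))))), 2), -15) = Mul(Pow(Add(-3, Mul(Rational(1, 6), I, Pow(146, Rational(1, 2)))), 2), -15) = Mul(-15, Pow(Add(-3, Mul(Rational(1, 6), I, Pow(146, Rational(1, 2)))), 2))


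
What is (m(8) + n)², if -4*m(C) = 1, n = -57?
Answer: 52441/16 ≈ 3277.6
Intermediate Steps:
m(C) = -¼ (m(C) = -¼*1 = -¼)
(m(8) + n)² = (-¼ - 57)² = (-229/4)² = 52441/16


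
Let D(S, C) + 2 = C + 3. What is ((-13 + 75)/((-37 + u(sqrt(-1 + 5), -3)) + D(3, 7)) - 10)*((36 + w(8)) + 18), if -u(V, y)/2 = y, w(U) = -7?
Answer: -13724/23 ≈ -596.70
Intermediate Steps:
u(V, y) = -2*y
D(S, C) = 1 + C (D(S, C) = -2 + (C + 3) = -2 + (3 + C) = 1 + C)
((-13 + 75)/((-37 + u(sqrt(-1 + 5), -3)) + D(3, 7)) - 10)*((36 + w(8)) + 18) = ((-13 + 75)/((-37 - 2*(-3)) + (1 + 7)) - 10)*((36 - 7) + 18) = (62/((-37 + 6) + 8) - 10)*(29 + 18) = (62/(-31 + 8) - 10)*47 = (62/(-23) - 10)*47 = (62*(-1/23) - 10)*47 = (-62/23 - 10)*47 = -292/23*47 = -13724/23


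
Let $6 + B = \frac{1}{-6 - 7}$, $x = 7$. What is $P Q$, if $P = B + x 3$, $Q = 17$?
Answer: $\frac{3298}{13} \approx 253.69$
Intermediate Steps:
$B = - \frac{79}{13}$ ($B = -6 + \frac{1}{-6 - 7} = -6 + \frac{1}{-13} = -6 - \frac{1}{13} = - \frac{79}{13} \approx -6.0769$)
$P = \frac{194}{13}$ ($P = - \frac{79}{13} + 7 \cdot 3 = - \frac{79}{13} + 21 = \frac{194}{13} \approx 14.923$)
$P Q = \frac{194}{13} \cdot 17 = \frac{3298}{13}$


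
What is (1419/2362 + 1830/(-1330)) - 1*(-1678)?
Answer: 526893469/314146 ≈ 1677.2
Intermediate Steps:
(1419/2362 + 1830/(-1330)) - 1*(-1678) = (1419*(1/2362) + 1830*(-1/1330)) + 1678 = (1419/2362 - 183/133) + 1678 = -243519/314146 + 1678 = 526893469/314146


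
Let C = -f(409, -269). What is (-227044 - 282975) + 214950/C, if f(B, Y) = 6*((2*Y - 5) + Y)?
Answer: -414099603/812 ≈ -5.0998e+5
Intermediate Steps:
f(B, Y) = -30 + 18*Y (f(B, Y) = 6*((-5 + 2*Y) + Y) = 6*(-5 + 3*Y) = -30 + 18*Y)
C = 4872 (C = -(-30 + 18*(-269)) = -(-30 - 4842) = -1*(-4872) = 4872)
(-227044 - 282975) + 214950/C = (-227044 - 282975) + 214950/4872 = -510019 + 214950*(1/4872) = -510019 + 35825/812 = -414099603/812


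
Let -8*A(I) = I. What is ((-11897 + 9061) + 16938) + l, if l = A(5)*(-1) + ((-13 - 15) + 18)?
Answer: 112741/8 ≈ 14093.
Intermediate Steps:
A(I) = -I/8
l = -75/8 (l = -⅛*5*(-1) + ((-13 - 15) + 18) = -5/8*(-1) + (-28 + 18) = 5/8 - 10 = -75/8 ≈ -9.3750)
((-11897 + 9061) + 16938) + l = ((-11897 + 9061) + 16938) - 75/8 = (-2836 + 16938) - 75/8 = 14102 - 75/8 = 112741/8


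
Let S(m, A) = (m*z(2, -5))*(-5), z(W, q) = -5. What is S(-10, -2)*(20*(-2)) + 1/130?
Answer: 1300001/130 ≈ 10000.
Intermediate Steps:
S(m, A) = 25*m (S(m, A) = (m*(-5))*(-5) = -5*m*(-5) = 25*m)
S(-10, -2)*(20*(-2)) + 1/130 = (25*(-10))*(20*(-2)) + 1/130 = -250*(-40) + 1/130 = 10000 + 1/130 = 1300001/130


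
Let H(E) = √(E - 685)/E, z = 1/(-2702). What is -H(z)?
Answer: I*√5001053442 ≈ 70718.0*I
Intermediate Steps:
z = -1/2702 ≈ -0.00037010
H(E) = √(-685 + E)/E
-H(z) = -√(-685 - 1/2702)/(-1/2702) = -(-2702)*√(-1850871/2702) = -(-2702)*I*√5001053442/2702 = -(-1)*I*√5001053442 = I*√5001053442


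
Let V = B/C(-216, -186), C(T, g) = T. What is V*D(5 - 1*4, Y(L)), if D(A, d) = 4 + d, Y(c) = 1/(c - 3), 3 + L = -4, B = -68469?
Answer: 296699/240 ≈ 1236.2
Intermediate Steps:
L = -7 (L = -3 - 4 = -7)
Y(c) = 1/(-3 + c)
V = 22823/72 (V = -68469/(-216) = -68469*(-1/216) = 22823/72 ≈ 316.99)
V*D(5 - 1*4, Y(L)) = 22823*(4 + 1/(-3 - 7))/72 = 22823*(4 + 1/(-10))/72 = 22823*(4 - 1/10)/72 = (22823/72)*(39/10) = 296699/240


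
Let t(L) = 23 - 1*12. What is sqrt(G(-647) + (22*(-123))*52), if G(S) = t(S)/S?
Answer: 5*I*sqrt(2356132669)/647 ≈ 375.12*I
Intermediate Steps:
t(L) = 11 (t(L) = 23 - 12 = 11)
G(S) = 11/S
sqrt(G(-647) + (22*(-123))*52) = sqrt(11/(-647) + (22*(-123))*52) = sqrt(11*(-1/647) - 2706*52) = sqrt(-11/647 - 140712) = sqrt(-91040675/647) = 5*I*sqrt(2356132669)/647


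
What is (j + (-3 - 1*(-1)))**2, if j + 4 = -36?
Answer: 1764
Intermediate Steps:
j = -40 (j = -4 - 36 = -40)
(j + (-3 - 1*(-1)))**2 = (-40 + (-3 - 1*(-1)))**2 = (-40 + (-3 + 1))**2 = (-40 - 2)**2 = (-42)**2 = 1764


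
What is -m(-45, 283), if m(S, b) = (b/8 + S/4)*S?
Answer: 8685/8 ≈ 1085.6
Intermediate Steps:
m(S, b) = S*(S/4 + b/8) (m(S, b) = (b*(⅛) + S*(¼))*S = (b/8 + S/4)*S = (S/4 + b/8)*S = S*(S/4 + b/8))
-m(-45, 283) = -(-45)*(283 + 2*(-45))/8 = -(-45)*(283 - 90)/8 = -(-45)*193/8 = -1*(-8685/8) = 8685/8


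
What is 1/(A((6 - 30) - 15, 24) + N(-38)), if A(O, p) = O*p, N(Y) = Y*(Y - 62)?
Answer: 1/2864 ≈ 0.00034916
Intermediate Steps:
N(Y) = Y*(-62 + Y)
1/(A((6 - 30) - 15, 24) + N(-38)) = 1/(((6 - 30) - 15)*24 - 38*(-62 - 38)) = 1/((-24 - 15)*24 - 38*(-100)) = 1/(-39*24 + 3800) = 1/(-936 + 3800) = 1/2864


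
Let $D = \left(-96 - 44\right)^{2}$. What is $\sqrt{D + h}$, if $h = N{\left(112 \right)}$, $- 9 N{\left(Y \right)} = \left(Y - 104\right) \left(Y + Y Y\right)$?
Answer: $\frac{4 \sqrt{4697}}{3} \approx 91.38$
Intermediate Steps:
$N{\left(Y \right)} = - \frac{\left(-104 + Y\right) \left(Y + Y^{2}\right)}{9}$ ($N{\left(Y \right)} = - \frac{\left(Y - 104\right) \left(Y + Y Y\right)}{9} = - \frac{\left(-104 + Y\right) \left(Y + Y^{2}\right)}{9}$)
$h = - \frac{101248}{9}$ ($h = \frac{1}{9} \cdot 112 \left(104 - 112^{2} + 103 \cdot 112\right) = \frac{1}{9} \cdot 112 \left(104 - 12544 + 11536\right) = \frac{1}{9} \cdot 112 \left(-904\right) = - \frac{101248}{9} \approx -11250.0$)
$D = 19600$ ($D = \left(-140\right)^{2} = 19600$)
$\sqrt{D + h} = \sqrt{19600 - \frac{101248}{9}} = \sqrt{\frac{75152}{9}} = \frac{4 \sqrt{4697}}{3}$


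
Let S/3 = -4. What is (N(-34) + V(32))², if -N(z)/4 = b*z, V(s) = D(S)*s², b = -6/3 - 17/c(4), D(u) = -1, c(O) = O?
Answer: 3511876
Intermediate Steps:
S = -12 (S = 3*(-4) = -12)
b = -25/4 (b = -6/3 - 17/4 = -6*⅓ - 17*¼ = -2 - 17/4 = -25/4 ≈ -6.2500)
V(s) = -s²
N(z) = 25*z (N(z) = -(-25)*z = 25*z)
(N(-34) + V(32))² = (25*(-34) - 1*32²)² = (-850 - 1*1024)² = (-850 - 1024)² = (-1874)² = 3511876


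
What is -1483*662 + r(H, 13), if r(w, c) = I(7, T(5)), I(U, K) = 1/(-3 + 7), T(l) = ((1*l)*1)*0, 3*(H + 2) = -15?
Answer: -3926983/4 ≈ -9.8175e+5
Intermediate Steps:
H = -7 (H = -2 + (⅓)*(-15) = -2 - 5 = -7)
T(l) = 0 (T(l) = (l*1)*0 = l*0 = 0)
I(U, K) = ¼ (I(U, K) = 1/4 = ¼)
r(w, c) = ¼
-1483*662 + r(H, 13) = -1483*662 + ¼ = -981746 + ¼ = -3926983/4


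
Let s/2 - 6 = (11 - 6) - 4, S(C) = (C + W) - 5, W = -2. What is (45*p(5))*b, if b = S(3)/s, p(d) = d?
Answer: -450/7 ≈ -64.286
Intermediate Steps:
S(C) = -7 + C (S(C) = (C - 2) - 5 = (-2 + C) - 5 = -7 + C)
s = 14 (s = 12 + 2*((11 - 6) - 4) = 12 + 2*(5 - 4) = 12 + 2*1 = 12 + 2 = 14)
b = -2/7 (b = (-7 + 3)/14 = -4*1/14 = -2/7 ≈ -0.28571)
(45*p(5))*b = (45*5)*(-2/7) = 225*(-2/7) = -450/7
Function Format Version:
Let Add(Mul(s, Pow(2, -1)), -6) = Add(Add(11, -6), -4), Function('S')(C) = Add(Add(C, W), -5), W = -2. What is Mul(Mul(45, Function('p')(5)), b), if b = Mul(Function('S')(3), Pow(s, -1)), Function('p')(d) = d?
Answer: Rational(-450, 7) ≈ -64.286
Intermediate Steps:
Function('S')(C) = Add(-7, C) (Function('S')(C) = Add(Add(C, -2), -5) = Add(Add(-2, C), -5) = Add(-7, C))
s = 14 (s = Add(12, Mul(2, Add(Add(11, -6), -4))) = Add(12, Mul(2, Add(5, -4))) = Add(12, Mul(2, 1)) = Add(12, 2) = 14)
b = Rational(-2, 7) (b = Mul(Add(-7, 3), Pow(14, -1)) = Mul(-4, Rational(1, 14)) = Rational(-2, 7) ≈ -0.28571)
Mul(Mul(45, Function('p')(5)), b) = Mul(Mul(45, 5), Rational(-2, 7)) = Mul(225, Rational(-2, 7)) = Rational(-450, 7)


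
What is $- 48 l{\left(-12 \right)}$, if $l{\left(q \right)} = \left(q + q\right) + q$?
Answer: $1728$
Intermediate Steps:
$l{\left(q \right)} = 3 q$ ($l{\left(q \right)} = 2 q + q = 3 q$)
$- 48 l{\left(-12 \right)} = - 48 \cdot 3 \left(-12\right) = \left(-48\right) \left(-36\right) = 1728$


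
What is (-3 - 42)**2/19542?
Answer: 675/6514 ≈ 0.10362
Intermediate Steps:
(-3 - 42)**2/19542 = (-45)**2*(1/19542) = 2025*(1/19542) = 675/6514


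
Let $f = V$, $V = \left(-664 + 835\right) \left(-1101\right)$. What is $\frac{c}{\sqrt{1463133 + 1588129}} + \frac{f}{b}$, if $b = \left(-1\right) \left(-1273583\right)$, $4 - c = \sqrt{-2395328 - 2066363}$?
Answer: $- \frac{188271}{1273583} + \frac{\sqrt{10558} \left(4 - i \sqrt{4461691}\right)}{179486} \approx -0.14554 - 1.2092 i$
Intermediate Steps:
$c = 4 - i \sqrt{4461691}$ ($c = 4 - \sqrt{-2395328 - 2066363} = 4 - \sqrt{-4461691} = 4 - i \sqrt{4461691} \approx 4.0 - 2112.3 i$)
$V = -188271$ ($V = 171 \left(-1101\right) = -188271$)
$f = -188271$
$b = 1273583$
$\frac{c}{\sqrt{1463133 + 1588129}} + \frac{f}{b} = \frac{4 - i \sqrt{4461691}}{\sqrt{1463133 + 1588129}} - \frac{188271}{1273583} = \frac{4 - i \sqrt{4461691}}{\sqrt{3051262}} - \frac{188271}{1273583} = \frac{4 - i \sqrt{4461691}}{17 \sqrt{10558}} - \frac{188271}{1273583} = \left(4 - i \sqrt{4461691}\right) \frac{\sqrt{10558}}{179486} - \frac{188271}{1273583} = \frac{\sqrt{10558} \left(4 - i \sqrt{4461691}\right)}{179486} - \frac{188271}{1273583} = - \frac{188271}{1273583} + \frac{\sqrt{10558} \left(4 - i \sqrt{4461691}\right)}{179486}$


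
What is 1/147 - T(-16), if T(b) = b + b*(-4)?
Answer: -7055/147 ≈ -47.993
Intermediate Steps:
T(b) = -3*b (T(b) = b - 4*b = -3*b)
1/147 - T(-16) = 1/147 - (-3)*(-16) = 1/147 - 1*48 = 1/147 - 48 = -7055/147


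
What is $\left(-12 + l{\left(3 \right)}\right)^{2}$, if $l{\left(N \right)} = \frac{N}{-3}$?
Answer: $169$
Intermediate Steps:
$l{\left(N \right)} = - \frac{N}{3}$ ($l{\left(N \right)} = N \left(- \frac{1}{3}\right) = - \frac{N}{3}$)
$\left(-12 + l{\left(3 \right)}\right)^{2} = \left(-12 - 1\right)^{2} = \left(-13\right)^{2} = 169$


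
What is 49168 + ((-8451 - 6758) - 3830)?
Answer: 30129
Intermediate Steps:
49168 + ((-8451 - 6758) - 3830) = 49168 + (-15209 - 3830) = 49168 - 19039 = 30129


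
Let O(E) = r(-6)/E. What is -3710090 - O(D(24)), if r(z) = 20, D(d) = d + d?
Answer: -44521085/12 ≈ -3.7101e+6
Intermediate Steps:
D(d) = 2*d
O(E) = 20/E
-3710090 - O(D(24)) = -3710090 - 20/(2*24) = -3710090 - 20/48 = -3710090 - 1*5/12 = -3710090 - 5/12 = -44521085/12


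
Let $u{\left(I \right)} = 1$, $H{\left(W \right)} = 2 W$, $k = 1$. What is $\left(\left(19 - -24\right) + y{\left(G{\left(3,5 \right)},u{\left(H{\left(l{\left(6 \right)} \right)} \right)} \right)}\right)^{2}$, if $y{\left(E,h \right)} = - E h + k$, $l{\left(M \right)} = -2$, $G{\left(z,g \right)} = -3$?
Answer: $2209$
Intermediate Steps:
$y{\left(E,h \right)} = 1 - E h$ ($y{\left(E,h \right)} = - E h + 1 = 1 - E h$)
$\left(\left(19 - -24\right) + y{\left(G{\left(3,5 \right)},u{\left(H{\left(l{\left(6 \right)} \right)} \right)} \right)}\right)^{2} = \left(\left(19 - -24\right) - \left(-1 - 3\right)\right)^{2} = \left(\left(19 + 24\right) + \left(1 + 3\right)\right)^{2} = \left(43 + 4\right)^{2} = 47^{2} = 2209$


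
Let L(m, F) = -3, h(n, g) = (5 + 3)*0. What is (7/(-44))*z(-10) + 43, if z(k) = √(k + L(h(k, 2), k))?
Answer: 43 - 7*I*√13/44 ≈ 43.0 - 0.57361*I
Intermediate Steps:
h(n, g) = 0 (h(n, g) = 8*0 = 0)
z(k) = √(-3 + k) (z(k) = √(k - 3) = √(-3 + k))
(7/(-44))*z(-10) + 43 = (7/(-44))*√(-3 - 10) + 43 = (7*(-1/44))*√(-13) + 43 = -7*I*√13/44 + 43 = 43 - 7*I*√13/44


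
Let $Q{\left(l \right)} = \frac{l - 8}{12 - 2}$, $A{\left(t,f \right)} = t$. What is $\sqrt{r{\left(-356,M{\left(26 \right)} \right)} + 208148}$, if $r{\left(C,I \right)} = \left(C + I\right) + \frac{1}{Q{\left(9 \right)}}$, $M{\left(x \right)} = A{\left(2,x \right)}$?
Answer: $2 \sqrt{51951} \approx 455.86$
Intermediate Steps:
$M{\left(x \right)} = 2$
$Q{\left(l \right)} = - \frac{4}{5} + \frac{l}{10}$ ($Q{\left(l \right)} = \frac{-8 + l}{10} = \left(-8 + l\right) \frac{1}{10} = - \frac{4}{5} + \frac{l}{10}$)
$r{\left(C,I \right)} = 10 + C + I$ ($r{\left(C,I \right)} = \left(C + I\right) + \frac{1}{- \frac{4}{5} + \frac{1}{10} \cdot 9} = \left(C + I\right) + \frac{1}{- \frac{4}{5} + \frac{9}{10}} = \left(C + I\right) + \frac{1}{\frac{1}{10}} = \left(C + I\right) + 10 = 10 + C + I$)
$\sqrt{r{\left(-356,M{\left(26 \right)} \right)} + 208148} = \sqrt{\left(10 - 356 + 2\right) + 208148} = \sqrt{-344 + 208148} = \sqrt{207804} = 2 \sqrt{51951}$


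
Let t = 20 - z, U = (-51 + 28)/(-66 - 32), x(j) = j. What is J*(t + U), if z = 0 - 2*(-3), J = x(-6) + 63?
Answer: 79515/98 ≈ 811.38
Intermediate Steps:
U = 23/98 (U = -23/(-98) = -23*(-1/98) = 23/98 ≈ 0.23469)
J = 57 (J = -6 + 63 = 57)
z = 6 (z = 0 + 6 = 6)
t = 14 (t = 20 - 1*6 = 20 - 6 = 14)
J*(t + U) = 57*(14 + 23/98) = 57*(1395/98) = 79515/98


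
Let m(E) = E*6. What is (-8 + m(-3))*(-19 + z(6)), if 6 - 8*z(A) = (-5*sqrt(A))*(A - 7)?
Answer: 949/2 + 65*sqrt(6)/4 ≈ 514.30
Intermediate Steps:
m(E) = 6*E
z(A) = 3/4 + 5*sqrt(A)*(-7 + A)/8 (z(A) = 3/4 - (-5*sqrt(A))*(A - 7)/8 = 3/4 - (-5*sqrt(A))*(-7 + A)/8 = 3/4 - (-5)*sqrt(A)*(-7 + A)/8 = 3/4 + 5*sqrt(A)*(-7 + A)/8)
(-8 + m(-3))*(-19 + z(6)) = (-8 + 6*(-3))*(-19 + (3/4 - 35*sqrt(6)/8 + 5*6**(3/2)/8)) = (-8 - 18)*(-19 + (3/4 - 35*sqrt(6)/8 + 5*(6*sqrt(6))/8)) = -26*(-19 + (3/4 - 35*sqrt(6)/8 + 15*sqrt(6)/4)) = -26*(-19 + (3/4 - 5*sqrt(6)/8)) = -26*(-73/4 - 5*sqrt(6)/8) = 949/2 + 65*sqrt(6)/4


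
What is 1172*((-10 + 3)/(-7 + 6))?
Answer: 8204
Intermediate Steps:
1172*((-10 + 3)/(-7 + 6)) = 1172*(-7/(-1)) = 1172*(-7*(-1)) = 1172*7 = 8204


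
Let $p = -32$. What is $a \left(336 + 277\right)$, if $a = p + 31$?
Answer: $-613$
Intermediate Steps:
$a = -1$ ($a = -32 + 31 = -1$)
$a \left(336 + 277\right) = - (336 + 277) = \left(-1\right) 613 = -613$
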